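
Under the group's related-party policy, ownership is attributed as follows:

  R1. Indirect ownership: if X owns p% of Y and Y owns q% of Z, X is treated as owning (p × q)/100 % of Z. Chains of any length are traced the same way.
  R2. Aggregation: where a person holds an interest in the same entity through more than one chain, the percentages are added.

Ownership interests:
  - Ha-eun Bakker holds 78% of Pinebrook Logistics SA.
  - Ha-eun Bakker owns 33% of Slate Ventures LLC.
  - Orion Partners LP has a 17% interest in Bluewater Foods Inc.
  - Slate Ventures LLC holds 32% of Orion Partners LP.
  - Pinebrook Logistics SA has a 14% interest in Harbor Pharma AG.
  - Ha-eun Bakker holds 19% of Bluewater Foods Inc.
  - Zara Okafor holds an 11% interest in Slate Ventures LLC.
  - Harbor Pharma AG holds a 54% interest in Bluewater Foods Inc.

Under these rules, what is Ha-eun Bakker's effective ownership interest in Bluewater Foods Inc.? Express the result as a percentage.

Chain via Slate Ventures LLC → Orion Partners LP (R1): 33% × 32% × 17% = 1.7952% of Bluewater Foods Inc.
Chain via Pinebrook Logistics SA → Harbor Pharma AG (R1): 78% × 14% × 54% = 5.8968% of Bluewater Foods Inc.
Direct interest in Bluewater Foods Inc: 19%.
Aggregating (R2): 1.7952% + 5.8968% + 19% = 26.692%.

26.692%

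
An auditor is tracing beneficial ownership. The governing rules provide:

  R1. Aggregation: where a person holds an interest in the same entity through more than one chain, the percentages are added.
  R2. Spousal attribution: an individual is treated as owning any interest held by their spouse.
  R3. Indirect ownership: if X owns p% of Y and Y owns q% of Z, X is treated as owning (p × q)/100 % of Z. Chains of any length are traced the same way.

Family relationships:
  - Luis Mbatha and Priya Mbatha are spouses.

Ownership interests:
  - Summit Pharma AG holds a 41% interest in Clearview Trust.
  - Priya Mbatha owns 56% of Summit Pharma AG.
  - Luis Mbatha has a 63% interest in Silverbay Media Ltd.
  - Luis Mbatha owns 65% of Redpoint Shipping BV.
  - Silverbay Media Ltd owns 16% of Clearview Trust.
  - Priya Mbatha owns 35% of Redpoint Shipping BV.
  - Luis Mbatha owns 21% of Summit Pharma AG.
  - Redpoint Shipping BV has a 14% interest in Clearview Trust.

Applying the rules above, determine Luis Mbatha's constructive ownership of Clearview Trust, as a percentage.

55.65%

By spousal attribution (R2), Luis Mbatha is treated as also owning Priya Mbatha's interest in Redpoint Shipping BV, giving 65% + 35% = 100%.
By spousal attribution (R2), Luis Mbatha is treated as also owning Priya Mbatha's interest in Summit Pharma AG, giving 21% + 56% = 77%.
Chain via Redpoint Shipping BV (R3): 100% × 14% = 14% of Clearview Trust.
Chain via Silverbay Media Ltd (R3): 63% × 16% = 10.08% of Clearview Trust.
Chain via Summit Pharma AG (R3): 77% × 41% = 31.57% of Clearview Trust.
Aggregating (R1): 14% + 10.08% + 31.57% = 55.65%.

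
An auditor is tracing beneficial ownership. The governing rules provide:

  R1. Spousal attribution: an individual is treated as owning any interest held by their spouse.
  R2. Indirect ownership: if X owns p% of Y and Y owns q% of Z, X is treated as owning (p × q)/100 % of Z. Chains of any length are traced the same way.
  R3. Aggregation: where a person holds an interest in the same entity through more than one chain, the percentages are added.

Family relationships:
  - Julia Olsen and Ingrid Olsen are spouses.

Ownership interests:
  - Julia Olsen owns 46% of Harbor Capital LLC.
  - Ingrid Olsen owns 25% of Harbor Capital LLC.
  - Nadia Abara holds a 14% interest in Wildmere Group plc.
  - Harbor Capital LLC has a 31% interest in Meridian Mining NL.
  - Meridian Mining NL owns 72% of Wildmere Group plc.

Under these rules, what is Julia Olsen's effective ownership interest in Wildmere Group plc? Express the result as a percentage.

15.8472%

By spousal attribution (R1), Julia Olsen is treated as also owning Ingrid Olsen's interest in Harbor Capital LLC, giving 46% + 25% = 71%.
Chain via Harbor Capital LLC → Meridian Mining NL (R2): 71% × 31% × 72% = 15.8472% of Wildmere Group plc.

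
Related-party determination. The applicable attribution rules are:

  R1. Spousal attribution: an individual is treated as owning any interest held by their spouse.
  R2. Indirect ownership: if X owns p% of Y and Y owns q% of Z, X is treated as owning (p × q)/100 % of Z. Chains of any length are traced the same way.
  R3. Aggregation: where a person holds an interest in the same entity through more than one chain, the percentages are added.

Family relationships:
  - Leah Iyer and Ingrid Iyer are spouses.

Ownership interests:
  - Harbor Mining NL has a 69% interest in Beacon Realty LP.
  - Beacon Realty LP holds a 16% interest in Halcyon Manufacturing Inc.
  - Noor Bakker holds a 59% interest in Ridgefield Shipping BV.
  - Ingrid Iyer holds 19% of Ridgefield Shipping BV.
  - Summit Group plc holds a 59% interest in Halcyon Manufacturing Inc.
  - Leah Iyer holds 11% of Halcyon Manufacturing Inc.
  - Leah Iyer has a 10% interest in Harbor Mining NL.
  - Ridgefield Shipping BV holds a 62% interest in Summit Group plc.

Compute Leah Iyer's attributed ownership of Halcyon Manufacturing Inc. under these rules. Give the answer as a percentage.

By spousal attribution (R1), Leah Iyer is treated as owning Ingrid Iyer's 19% interest in Ridgefield Shipping BV.
Chain via Harbor Mining NL → Beacon Realty LP (R2): 10% × 69% × 16% = 1.104% of Halcyon Manufacturing Inc.
Direct interest in Halcyon Manufacturing Inc: 11%.
Chain via Ridgefield Shipping BV → Summit Group plc (R2): 19% × 62% × 59% = 6.9502% of Halcyon Manufacturing Inc.
Aggregating (R3): 1.104% + 11% + 6.9502% = 19.0542%.

19.0542%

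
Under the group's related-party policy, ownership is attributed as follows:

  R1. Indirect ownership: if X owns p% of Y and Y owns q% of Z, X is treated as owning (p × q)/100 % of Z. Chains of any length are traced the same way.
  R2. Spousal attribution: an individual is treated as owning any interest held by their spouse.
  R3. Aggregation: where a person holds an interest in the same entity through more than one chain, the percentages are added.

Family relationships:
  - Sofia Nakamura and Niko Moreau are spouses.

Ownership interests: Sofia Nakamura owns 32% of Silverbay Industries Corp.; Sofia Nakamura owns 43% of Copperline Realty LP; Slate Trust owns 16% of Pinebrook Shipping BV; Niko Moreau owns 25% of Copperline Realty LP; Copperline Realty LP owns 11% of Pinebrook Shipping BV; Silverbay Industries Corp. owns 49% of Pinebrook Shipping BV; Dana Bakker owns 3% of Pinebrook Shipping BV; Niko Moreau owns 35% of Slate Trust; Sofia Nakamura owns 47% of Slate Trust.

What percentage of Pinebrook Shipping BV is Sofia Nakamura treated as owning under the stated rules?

By spousal attribution (R2), Sofia Nakamura is treated as also owning Niko Moreau's interest in Copperline Realty LP, giving 43% + 25% = 68%.
By spousal attribution (R2), Sofia Nakamura is treated as also owning Niko Moreau's interest in Slate Trust, giving 47% + 35% = 82%.
Chain via Copperline Realty LP (R1): 68% × 11% = 7.48% of Pinebrook Shipping BV.
Chain via Silverbay Industries Corp. (R1): 32% × 49% = 15.68% of Pinebrook Shipping BV.
Chain via Slate Trust (R1): 82% × 16% = 13.12% of Pinebrook Shipping BV.
Aggregating (R3): 7.48% + 15.68% + 13.12% = 36.28%.

36.28%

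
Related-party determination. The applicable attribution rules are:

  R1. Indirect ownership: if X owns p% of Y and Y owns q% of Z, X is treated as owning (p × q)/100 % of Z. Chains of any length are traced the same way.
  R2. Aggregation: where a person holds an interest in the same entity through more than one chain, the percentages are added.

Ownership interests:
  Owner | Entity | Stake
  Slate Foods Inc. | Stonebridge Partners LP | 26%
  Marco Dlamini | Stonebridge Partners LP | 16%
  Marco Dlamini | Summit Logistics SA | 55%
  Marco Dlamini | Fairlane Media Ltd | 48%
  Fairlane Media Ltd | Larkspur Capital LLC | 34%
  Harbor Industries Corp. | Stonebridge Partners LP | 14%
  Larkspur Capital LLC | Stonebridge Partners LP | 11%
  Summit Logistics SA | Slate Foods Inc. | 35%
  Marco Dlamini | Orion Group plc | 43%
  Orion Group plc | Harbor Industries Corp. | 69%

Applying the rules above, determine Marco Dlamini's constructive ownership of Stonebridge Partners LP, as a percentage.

Chain via Fairlane Media Ltd → Larkspur Capital LLC (R1): 48% × 34% × 11% = 1.7952% of Stonebridge Partners LP.
Chain via Summit Logistics SA → Slate Foods Inc. (R1): 55% × 35% × 26% = 5.005% of Stonebridge Partners LP.
Chain via Orion Group plc → Harbor Industries Corp. (R1): 43% × 69% × 14% = 4.1538% of Stonebridge Partners LP.
Direct interest in Stonebridge Partners LP: 16%.
Aggregating (R2): 1.7952% + 5.005% + 4.1538% + 16% = 26.954%.

26.954%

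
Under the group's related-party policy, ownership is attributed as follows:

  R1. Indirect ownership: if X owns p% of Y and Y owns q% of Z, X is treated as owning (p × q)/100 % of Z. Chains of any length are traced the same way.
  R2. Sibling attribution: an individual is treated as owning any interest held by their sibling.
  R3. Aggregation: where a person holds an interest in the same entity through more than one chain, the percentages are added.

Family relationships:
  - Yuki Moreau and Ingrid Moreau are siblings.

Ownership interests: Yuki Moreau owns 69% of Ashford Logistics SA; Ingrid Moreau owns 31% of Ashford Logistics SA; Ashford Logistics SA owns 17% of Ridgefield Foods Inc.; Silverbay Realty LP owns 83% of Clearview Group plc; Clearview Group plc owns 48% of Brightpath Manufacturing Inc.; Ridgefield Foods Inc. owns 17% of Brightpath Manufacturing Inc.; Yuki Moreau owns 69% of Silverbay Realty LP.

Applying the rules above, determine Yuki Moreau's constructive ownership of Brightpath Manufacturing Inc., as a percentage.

By sibling attribution (R2), Yuki Moreau is treated as also owning Ingrid Moreau's interest in Ashford Logistics SA, giving 69% + 31% = 100%.
Chain via Silverbay Realty LP → Clearview Group plc (R1): 69% × 83% × 48% = 27.4896% of Brightpath Manufacturing Inc.
Chain via Ashford Logistics SA → Ridgefield Foods Inc. (R1): 100% × 17% × 17% = 2.89% of Brightpath Manufacturing Inc.
Aggregating (R3): 27.4896% + 2.89% = 30.3796%.

30.3796%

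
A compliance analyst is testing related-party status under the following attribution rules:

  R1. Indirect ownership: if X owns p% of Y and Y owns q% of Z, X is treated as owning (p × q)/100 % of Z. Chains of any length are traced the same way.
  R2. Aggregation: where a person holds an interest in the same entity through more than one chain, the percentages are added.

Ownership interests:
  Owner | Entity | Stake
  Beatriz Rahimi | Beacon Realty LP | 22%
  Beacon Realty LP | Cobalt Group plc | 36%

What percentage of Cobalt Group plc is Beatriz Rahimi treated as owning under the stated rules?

7.92%

Chain via Beacon Realty LP (R1): 22% × 36% = 7.92% of Cobalt Group plc.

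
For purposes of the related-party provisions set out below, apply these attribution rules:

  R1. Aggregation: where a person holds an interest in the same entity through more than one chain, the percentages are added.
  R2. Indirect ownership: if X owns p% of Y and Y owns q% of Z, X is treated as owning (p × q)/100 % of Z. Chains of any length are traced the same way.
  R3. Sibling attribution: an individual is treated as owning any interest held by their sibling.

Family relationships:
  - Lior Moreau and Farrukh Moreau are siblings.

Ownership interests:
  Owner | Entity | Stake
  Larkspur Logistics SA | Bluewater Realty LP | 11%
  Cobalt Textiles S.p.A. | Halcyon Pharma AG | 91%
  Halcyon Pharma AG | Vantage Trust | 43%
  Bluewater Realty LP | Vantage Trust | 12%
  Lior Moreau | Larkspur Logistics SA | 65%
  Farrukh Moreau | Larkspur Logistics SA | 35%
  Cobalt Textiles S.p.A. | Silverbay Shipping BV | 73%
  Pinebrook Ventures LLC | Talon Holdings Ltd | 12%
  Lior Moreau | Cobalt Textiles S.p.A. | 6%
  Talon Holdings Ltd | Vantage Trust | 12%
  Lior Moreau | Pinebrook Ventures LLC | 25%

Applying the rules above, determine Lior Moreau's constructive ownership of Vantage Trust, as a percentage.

By sibling attribution (R3), Lior Moreau is treated as also owning Farrukh Moreau's interest in Larkspur Logistics SA, giving 65% + 35% = 100%.
Chain via Larkspur Logistics SA → Bluewater Realty LP (R2): 100% × 11% × 12% = 1.32% of Vantage Trust.
Chain via Pinebrook Ventures LLC → Talon Holdings Ltd (R2): 25% × 12% × 12% = 0.36% of Vantage Trust.
Chain via Cobalt Textiles S.p.A. → Halcyon Pharma AG (R2): 6% × 91% × 43% = 2.3478% of Vantage Trust.
Aggregating (R1): 1.32% + 0.36% + 2.3478% = 4.0278%.

4.0278%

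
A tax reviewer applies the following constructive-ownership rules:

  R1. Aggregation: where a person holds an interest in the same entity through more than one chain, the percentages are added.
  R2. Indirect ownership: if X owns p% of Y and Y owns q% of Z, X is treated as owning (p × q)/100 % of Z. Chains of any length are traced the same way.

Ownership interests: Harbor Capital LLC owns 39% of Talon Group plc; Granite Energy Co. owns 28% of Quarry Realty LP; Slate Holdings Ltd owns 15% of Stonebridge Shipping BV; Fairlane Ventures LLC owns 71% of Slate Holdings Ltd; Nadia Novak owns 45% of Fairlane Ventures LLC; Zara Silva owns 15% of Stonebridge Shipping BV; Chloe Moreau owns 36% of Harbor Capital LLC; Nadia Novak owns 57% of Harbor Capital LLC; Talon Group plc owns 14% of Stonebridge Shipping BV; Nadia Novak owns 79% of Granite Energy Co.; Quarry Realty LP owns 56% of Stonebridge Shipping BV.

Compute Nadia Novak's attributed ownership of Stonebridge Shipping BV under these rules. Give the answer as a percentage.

Chain via Granite Energy Co. → Quarry Realty LP (R2): 79% × 28% × 56% = 12.3872% of Stonebridge Shipping BV.
Chain via Fairlane Ventures LLC → Slate Holdings Ltd (R2): 45% × 71% × 15% = 4.7925% of Stonebridge Shipping BV.
Chain via Harbor Capital LLC → Talon Group plc (R2): 57% × 39% × 14% = 3.1122% of Stonebridge Shipping BV.
Aggregating (R1): 12.3872% + 4.7925% + 3.1122% = 20.2919%.

20.2919%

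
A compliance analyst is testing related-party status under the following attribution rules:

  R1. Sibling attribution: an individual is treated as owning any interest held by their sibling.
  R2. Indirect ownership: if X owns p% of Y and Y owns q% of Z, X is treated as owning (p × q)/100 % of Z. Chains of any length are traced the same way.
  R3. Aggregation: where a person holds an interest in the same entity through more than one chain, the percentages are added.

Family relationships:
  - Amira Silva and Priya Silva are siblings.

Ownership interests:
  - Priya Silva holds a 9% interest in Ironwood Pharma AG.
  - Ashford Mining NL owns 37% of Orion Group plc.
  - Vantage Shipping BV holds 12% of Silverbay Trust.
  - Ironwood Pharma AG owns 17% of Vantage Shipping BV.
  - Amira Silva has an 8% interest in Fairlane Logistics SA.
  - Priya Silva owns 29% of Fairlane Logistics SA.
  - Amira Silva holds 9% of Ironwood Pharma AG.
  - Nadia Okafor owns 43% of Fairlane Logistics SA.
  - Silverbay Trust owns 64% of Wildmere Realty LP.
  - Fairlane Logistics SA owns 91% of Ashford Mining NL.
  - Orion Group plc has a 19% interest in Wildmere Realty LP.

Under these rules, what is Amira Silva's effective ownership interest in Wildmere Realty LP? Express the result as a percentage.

By sibling attribution (R1), Amira Silva is treated as also owning Priya Silva's interest in Ironwood Pharma AG, giving 9% + 9% = 18%.
By sibling attribution (R1), Amira Silva is treated as also owning Priya Silva's interest in Fairlane Logistics SA, giving 8% + 29% = 37%.
Chain via Ironwood Pharma AG → Vantage Shipping BV → Silverbay Trust (R2): 18% × 17% × 12% × 64% = 0.235008% of Wildmere Realty LP.
Chain via Fairlane Logistics SA → Ashford Mining NL → Orion Group plc (R2): 37% × 91% × 37% × 19% = 2.367001% of Wildmere Realty LP.
Aggregating (R3): 0.235008% + 2.367001% = 2.602009%.

2.602009%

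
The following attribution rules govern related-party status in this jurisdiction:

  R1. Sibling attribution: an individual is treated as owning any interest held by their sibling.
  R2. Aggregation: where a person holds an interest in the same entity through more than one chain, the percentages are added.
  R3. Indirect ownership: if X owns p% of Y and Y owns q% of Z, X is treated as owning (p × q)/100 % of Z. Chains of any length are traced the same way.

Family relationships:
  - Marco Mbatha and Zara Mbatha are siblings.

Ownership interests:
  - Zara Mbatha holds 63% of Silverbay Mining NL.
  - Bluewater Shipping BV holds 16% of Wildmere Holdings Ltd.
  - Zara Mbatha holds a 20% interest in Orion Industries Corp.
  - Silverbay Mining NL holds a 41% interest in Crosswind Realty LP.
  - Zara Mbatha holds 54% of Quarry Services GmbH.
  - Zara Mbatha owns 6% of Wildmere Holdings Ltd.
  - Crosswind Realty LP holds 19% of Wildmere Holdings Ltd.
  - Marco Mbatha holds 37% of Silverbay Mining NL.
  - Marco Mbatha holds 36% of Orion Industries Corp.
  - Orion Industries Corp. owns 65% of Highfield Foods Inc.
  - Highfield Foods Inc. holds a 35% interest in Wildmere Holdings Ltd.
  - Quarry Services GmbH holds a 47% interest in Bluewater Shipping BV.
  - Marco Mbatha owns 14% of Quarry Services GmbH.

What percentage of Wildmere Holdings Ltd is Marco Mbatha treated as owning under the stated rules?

By sibling attribution (R1), Marco Mbatha is treated as also owning Zara Mbatha's interest in Orion Industries Corp, giving 36% + 20% = 56%.
By sibling attribution (R1), Marco Mbatha is treated as also owning Zara Mbatha's interest in Silverbay Mining NL, giving 37% + 63% = 100%.
By sibling attribution (R1), Marco Mbatha is treated as also owning Zara Mbatha's interest in Quarry Services GmbH, giving 14% + 54% = 68%.
By sibling attribution (R1), Marco Mbatha is treated as owning Zara Mbatha's 6% interest in Wildmere Holdings Ltd.
Chain via Orion Industries Corp. → Highfield Foods Inc. (R3): 56% × 65% × 35% = 12.74% of Wildmere Holdings Ltd.
Chain via Silverbay Mining NL → Crosswind Realty LP (R3): 100% × 41% × 19% = 7.79% of Wildmere Holdings Ltd.
Chain via Quarry Services GmbH → Bluewater Shipping BV (R3): 68% × 47% × 16% = 5.1136% of Wildmere Holdings Ltd.
Direct interest in Wildmere Holdings Ltd: 6%.
Aggregating (R2): 12.74% + 7.79% + 5.1136% + 6% = 31.6436%.

31.6436%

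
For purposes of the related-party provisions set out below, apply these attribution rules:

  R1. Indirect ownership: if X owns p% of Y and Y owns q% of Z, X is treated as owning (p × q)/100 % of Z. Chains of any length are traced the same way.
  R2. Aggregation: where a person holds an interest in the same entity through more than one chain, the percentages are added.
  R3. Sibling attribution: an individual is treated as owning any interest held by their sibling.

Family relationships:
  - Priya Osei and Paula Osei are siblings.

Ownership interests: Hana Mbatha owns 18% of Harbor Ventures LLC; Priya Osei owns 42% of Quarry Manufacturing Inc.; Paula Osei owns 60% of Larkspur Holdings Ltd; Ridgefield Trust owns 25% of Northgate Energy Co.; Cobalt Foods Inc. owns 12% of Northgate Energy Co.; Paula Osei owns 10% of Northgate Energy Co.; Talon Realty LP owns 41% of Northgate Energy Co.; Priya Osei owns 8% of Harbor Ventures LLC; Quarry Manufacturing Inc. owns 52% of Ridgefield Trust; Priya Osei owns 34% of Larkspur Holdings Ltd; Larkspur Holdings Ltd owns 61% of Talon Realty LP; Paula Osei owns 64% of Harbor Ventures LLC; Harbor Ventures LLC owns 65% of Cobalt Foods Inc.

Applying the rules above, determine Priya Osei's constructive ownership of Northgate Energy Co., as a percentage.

By sibling attribution (R3), Priya Osei is treated as also owning Paula Osei's interest in Harbor Ventures LLC, giving 8% + 64% = 72%.
By sibling attribution (R3), Priya Osei is treated as also owning Paula Osei's interest in Larkspur Holdings Ltd, giving 34% + 60% = 94%.
By sibling attribution (R3), Priya Osei is treated as owning Paula Osei's 10% interest in Northgate Energy Co.
Chain via Harbor Ventures LLC → Cobalt Foods Inc. (R1): 72% × 65% × 12% = 5.616% of Northgate Energy Co.
Chain via Larkspur Holdings Ltd → Talon Realty LP (R1): 94% × 61% × 41% = 23.5094% of Northgate Energy Co.
Chain via Quarry Manufacturing Inc. → Ridgefield Trust (R1): 42% × 52% × 25% = 5.46% of Northgate Energy Co.
Direct interest in Northgate Energy Co: 10%.
Aggregating (R2): 5.616% + 23.5094% + 5.46% + 10% = 44.5854%.

44.5854%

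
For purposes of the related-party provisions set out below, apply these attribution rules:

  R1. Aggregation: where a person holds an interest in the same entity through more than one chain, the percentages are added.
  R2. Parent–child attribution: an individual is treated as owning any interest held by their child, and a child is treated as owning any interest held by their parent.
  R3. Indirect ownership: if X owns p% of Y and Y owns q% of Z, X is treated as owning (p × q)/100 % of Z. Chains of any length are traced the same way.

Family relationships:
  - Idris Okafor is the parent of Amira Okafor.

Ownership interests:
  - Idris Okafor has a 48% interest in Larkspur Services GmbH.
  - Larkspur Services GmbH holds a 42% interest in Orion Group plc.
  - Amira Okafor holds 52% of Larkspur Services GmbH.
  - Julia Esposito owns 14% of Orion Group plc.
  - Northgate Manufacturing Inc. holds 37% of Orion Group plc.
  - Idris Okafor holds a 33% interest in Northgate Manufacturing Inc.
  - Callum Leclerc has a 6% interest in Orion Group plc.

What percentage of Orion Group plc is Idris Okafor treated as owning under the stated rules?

By parent–child attribution (R2), Idris Okafor is treated as also owning Amira Okafor's interest in Larkspur Services GmbH, giving 48% + 52% = 100%.
Chain via Larkspur Services GmbH (R3): 100% × 42% = 42% of Orion Group plc.
Chain via Northgate Manufacturing Inc. (R3): 33% × 37% = 12.21% of Orion Group plc.
Aggregating (R1): 42% + 12.21% = 54.21%.

54.21%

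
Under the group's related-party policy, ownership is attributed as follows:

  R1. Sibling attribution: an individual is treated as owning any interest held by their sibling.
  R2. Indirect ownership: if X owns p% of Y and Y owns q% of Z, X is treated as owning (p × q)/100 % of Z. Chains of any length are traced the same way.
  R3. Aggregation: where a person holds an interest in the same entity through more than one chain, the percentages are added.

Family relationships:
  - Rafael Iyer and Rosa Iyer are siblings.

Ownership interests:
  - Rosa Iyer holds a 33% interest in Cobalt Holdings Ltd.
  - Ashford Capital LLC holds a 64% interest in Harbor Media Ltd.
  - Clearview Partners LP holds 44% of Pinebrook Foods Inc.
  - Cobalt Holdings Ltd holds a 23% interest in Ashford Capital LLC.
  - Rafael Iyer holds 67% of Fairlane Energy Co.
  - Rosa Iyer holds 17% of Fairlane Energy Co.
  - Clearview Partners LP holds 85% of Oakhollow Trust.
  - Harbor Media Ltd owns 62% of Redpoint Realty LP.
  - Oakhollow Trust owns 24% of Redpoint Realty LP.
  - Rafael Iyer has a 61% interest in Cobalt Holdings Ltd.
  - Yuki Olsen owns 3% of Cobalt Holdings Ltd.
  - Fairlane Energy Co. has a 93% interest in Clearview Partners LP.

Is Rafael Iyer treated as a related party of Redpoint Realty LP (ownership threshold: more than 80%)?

By sibling attribution (R1), Rafael Iyer is treated as also owning Rosa Iyer's interest in Cobalt Holdings Ltd, giving 61% + 33% = 94%.
By sibling attribution (R1), Rafael Iyer is treated as also owning Rosa Iyer's interest in Fairlane Energy Co, giving 67% + 17% = 84%.
Chain via Cobalt Holdings Ltd → Ashford Capital LLC → Harbor Media Ltd (R2): 94% × 23% × 64% × 62% = 8.578816% of Redpoint Realty LP.
Chain via Fairlane Energy Co. → Clearview Partners LP → Oakhollow Trust (R2): 84% × 93% × 85% × 24% = 15.93648% of Redpoint Realty LP.
Aggregating (R3): 8.578816% + 15.93648% = 24.515296%.
24.515296% does not exceed the 80% threshold, so Rafael is not a related party to Redpoint Realty LP.

No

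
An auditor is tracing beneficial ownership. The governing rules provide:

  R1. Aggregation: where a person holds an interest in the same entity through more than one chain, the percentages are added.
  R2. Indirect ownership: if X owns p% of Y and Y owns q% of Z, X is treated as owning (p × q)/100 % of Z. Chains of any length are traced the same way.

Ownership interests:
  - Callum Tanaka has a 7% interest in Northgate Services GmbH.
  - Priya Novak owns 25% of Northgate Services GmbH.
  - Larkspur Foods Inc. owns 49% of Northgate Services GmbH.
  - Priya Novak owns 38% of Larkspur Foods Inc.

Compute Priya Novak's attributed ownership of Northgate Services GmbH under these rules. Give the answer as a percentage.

43.62%

Chain via Larkspur Foods Inc. (R2): 38% × 49% = 18.62% of Northgate Services GmbH.
Direct interest in Northgate Services GmbH: 25%.
Aggregating (R1): 18.62% + 25% = 43.62%.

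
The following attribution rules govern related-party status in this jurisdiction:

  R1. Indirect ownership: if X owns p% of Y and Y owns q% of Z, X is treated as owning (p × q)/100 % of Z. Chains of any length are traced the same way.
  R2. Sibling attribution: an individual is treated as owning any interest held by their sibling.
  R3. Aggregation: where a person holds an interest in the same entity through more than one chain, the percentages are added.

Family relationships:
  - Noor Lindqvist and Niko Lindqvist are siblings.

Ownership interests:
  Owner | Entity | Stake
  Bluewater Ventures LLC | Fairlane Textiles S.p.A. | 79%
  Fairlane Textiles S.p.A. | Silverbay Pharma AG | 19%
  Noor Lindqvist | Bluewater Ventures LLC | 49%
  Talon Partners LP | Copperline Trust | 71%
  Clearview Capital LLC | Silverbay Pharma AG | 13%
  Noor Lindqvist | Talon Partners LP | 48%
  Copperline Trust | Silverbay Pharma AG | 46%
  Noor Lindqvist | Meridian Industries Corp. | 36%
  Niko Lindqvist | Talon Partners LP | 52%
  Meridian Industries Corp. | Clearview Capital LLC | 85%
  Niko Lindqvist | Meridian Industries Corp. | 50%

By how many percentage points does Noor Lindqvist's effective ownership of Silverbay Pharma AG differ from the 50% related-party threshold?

0.4821

By sibling attribution (R2), Noor Lindqvist is treated as also owning Niko Lindqvist's interest in Talon Partners LP, giving 48% + 52% = 100%.
By sibling attribution (R2), Noor Lindqvist is treated as also owning Niko Lindqvist's interest in Meridian Industries Corp, giving 36% + 50% = 86%.
Chain via Talon Partners LP → Copperline Trust (R1): 100% × 71% × 46% = 32.66% of Silverbay Pharma AG.
Chain via Meridian Industries Corp. → Clearview Capital LLC (R1): 86% × 85% × 13% = 9.503% of Silverbay Pharma AG.
Chain via Bluewater Ventures LLC → Fairlane Textiles S.p.A. (R1): 49% × 79% × 19% = 7.3549% of Silverbay Pharma AG.
Aggregating (R3): 32.66% + 9.503% + 7.3549% = 49.5179%.
49.5179% falls short of the 50% threshold by 0.4821 percentage points.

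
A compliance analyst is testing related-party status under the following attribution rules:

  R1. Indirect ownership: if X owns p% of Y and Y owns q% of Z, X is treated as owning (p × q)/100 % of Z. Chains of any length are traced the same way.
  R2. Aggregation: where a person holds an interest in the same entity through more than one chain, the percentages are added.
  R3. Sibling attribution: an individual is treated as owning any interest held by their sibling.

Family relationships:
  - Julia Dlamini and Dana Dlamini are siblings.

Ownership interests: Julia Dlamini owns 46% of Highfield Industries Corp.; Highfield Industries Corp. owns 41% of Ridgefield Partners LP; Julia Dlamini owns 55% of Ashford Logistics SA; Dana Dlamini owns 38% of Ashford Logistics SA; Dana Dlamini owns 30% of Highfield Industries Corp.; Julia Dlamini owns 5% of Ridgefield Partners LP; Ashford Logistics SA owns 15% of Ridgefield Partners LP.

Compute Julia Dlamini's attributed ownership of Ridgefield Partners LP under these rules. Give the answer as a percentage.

By sibling attribution (R3), Julia Dlamini is treated as also owning Dana Dlamini's interest in Ashford Logistics SA, giving 55% + 38% = 93%.
By sibling attribution (R3), Julia Dlamini is treated as also owning Dana Dlamini's interest in Highfield Industries Corp, giving 46% + 30% = 76%.
Chain via Ashford Logistics SA (R1): 93% × 15% = 13.95% of Ridgefield Partners LP.
Chain via Highfield Industries Corp. (R1): 76% × 41% = 31.16% of Ridgefield Partners LP.
Direct interest in Ridgefield Partners LP: 5%.
Aggregating (R2): 13.95% + 31.16% + 5% = 50.11%.

50.11%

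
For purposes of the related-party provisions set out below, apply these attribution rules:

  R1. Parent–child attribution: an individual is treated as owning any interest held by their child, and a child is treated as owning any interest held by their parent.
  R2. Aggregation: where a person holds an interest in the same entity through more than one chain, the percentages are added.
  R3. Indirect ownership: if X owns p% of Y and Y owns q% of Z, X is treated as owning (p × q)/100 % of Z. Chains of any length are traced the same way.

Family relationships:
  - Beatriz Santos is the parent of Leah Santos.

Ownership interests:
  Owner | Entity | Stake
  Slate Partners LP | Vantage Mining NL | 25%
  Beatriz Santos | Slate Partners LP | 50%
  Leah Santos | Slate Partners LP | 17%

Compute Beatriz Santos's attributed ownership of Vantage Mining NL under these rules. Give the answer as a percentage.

By parent–child attribution (R1), Beatriz Santos is treated as also owning Leah Santos's interest in Slate Partners LP, giving 50% + 17% = 67%.
Chain via Slate Partners LP (R3): 67% × 25% = 16.75% of Vantage Mining NL.

16.75%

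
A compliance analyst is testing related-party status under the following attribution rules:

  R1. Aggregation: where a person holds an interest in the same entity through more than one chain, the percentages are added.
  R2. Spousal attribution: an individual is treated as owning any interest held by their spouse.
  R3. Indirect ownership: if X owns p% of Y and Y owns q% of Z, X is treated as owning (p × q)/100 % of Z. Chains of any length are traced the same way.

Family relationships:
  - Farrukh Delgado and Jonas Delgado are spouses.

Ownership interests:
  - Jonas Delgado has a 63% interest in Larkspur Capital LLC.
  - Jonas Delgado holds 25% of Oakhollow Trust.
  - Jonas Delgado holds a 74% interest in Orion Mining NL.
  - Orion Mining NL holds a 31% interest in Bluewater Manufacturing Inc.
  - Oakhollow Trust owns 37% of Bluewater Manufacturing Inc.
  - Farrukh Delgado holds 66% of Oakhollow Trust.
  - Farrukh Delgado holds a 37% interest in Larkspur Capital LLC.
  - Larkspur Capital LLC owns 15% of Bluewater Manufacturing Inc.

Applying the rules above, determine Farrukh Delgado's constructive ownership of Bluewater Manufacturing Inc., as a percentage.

By spousal attribution (R2), Farrukh Delgado is treated as also owning Jonas Delgado's interest in Oakhollow Trust, giving 66% + 25% = 91%.
By spousal attribution (R2), Farrukh Delgado is treated as also owning Jonas Delgado's interest in Larkspur Capital LLC, giving 37% + 63% = 100%.
By spousal attribution (R2), Farrukh Delgado is treated as owning Jonas Delgado's 74% interest in Orion Mining NL.
Chain via Oakhollow Trust (R3): 91% × 37% = 33.67% of Bluewater Manufacturing Inc.
Chain via Larkspur Capital LLC (R3): 100% × 15% = 15% of Bluewater Manufacturing Inc.
Chain via Orion Mining NL (R3): 74% × 31% = 22.94% of Bluewater Manufacturing Inc.
Aggregating (R1): 33.67% + 15% + 22.94% = 71.61%.

71.61%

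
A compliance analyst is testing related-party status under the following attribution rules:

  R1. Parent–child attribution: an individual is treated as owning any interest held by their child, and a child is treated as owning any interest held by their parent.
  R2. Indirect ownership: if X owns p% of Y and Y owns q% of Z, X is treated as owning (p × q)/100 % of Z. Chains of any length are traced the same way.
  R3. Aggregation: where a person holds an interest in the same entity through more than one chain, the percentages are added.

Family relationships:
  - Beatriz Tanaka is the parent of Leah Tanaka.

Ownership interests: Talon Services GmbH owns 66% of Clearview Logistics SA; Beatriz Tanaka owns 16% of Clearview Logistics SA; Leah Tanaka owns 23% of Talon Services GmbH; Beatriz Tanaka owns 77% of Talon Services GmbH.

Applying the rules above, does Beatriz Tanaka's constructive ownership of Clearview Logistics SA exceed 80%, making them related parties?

By parent–child attribution (R1), Beatriz Tanaka is treated as also owning Leah Tanaka's interest in Talon Services GmbH, giving 77% + 23% = 100%.
Chain via Talon Services GmbH (R2): 100% × 66% = 66% of Clearview Logistics SA.
Direct interest in Clearview Logistics SA: 16%.
Aggregating (R3): 66% + 16% = 82%.
82% exceeds the 80% threshold, so Beatriz is a related party to Clearview Logistics SA.

Yes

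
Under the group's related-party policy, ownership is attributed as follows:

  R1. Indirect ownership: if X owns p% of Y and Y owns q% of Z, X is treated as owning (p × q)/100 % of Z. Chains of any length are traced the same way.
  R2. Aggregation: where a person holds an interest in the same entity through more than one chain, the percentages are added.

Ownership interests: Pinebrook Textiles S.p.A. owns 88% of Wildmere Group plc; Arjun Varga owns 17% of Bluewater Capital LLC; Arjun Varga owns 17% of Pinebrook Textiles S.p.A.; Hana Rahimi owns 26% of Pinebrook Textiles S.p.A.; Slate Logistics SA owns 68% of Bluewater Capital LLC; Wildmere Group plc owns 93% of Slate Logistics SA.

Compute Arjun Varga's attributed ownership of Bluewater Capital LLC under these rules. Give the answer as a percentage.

Chain via Pinebrook Textiles S.p.A. → Wildmere Group plc → Slate Logistics SA (R1): 17% × 88% × 93% × 68% = 9.460704% of Bluewater Capital LLC.
Direct interest in Bluewater Capital LLC: 17%.
Aggregating (R2): 9.460704% + 17% = 26.460704%.

26.460704%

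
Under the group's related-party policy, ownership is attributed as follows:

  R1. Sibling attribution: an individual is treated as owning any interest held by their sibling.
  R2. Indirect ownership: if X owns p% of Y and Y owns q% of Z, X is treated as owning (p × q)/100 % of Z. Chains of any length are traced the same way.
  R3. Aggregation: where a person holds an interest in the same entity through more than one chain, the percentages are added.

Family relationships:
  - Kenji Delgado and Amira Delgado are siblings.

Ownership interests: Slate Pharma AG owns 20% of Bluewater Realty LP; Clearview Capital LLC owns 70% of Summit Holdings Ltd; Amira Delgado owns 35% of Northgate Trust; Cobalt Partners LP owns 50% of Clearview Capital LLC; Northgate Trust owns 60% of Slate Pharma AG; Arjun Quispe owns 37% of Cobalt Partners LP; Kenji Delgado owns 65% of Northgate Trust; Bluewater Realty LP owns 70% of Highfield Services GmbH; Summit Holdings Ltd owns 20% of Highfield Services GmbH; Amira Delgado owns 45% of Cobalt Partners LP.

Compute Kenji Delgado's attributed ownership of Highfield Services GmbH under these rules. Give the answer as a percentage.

By sibling attribution (R1), Kenji Delgado is treated as also owning Amira Delgado's interest in Northgate Trust, giving 65% + 35% = 100%.
By sibling attribution (R1), Kenji Delgado is treated as owning Amira Delgado's 45% interest in Cobalt Partners LP.
Chain via Northgate Trust → Slate Pharma AG → Bluewater Realty LP (R2): 100% × 60% × 20% × 70% = 8.4% of Highfield Services GmbH.
Chain via Cobalt Partners LP → Clearview Capital LLC → Summit Holdings Ltd (R2): 45% × 50% × 70% × 20% = 3.15% of Highfield Services GmbH.
Aggregating (R3): 8.4% + 3.15% = 11.55%.

11.55%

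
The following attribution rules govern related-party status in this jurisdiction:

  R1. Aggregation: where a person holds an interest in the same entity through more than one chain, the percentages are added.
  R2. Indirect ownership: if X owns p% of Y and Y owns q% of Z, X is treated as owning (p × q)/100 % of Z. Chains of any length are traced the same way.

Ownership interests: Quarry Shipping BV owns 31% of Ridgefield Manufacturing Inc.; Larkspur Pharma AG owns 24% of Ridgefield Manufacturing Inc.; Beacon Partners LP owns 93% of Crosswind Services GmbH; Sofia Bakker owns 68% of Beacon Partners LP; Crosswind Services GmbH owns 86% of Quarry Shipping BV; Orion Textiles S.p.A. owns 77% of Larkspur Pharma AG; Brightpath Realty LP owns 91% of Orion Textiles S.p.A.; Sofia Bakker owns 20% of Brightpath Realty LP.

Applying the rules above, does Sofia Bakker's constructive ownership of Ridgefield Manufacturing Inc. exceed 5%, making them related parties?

Yes

Chain via Brightpath Realty LP → Orion Textiles S.p.A. → Larkspur Pharma AG (R2): 20% × 91% × 77% × 24% = 3.36336% of Ridgefield Manufacturing Inc.
Chain via Beacon Partners LP → Crosswind Services GmbH → Quarry Shipping BV (R2): 68% × 93% × 86% × 31% = 16.859784% of Ridgefield Manufacturing Inc.
Aggregating (R1): 3.36336% + 16.859784% = 20.223144%.
20.223144% exceeds the 5% threshold, so Sofia is a related party to Ridgefield Manufacturing Inc.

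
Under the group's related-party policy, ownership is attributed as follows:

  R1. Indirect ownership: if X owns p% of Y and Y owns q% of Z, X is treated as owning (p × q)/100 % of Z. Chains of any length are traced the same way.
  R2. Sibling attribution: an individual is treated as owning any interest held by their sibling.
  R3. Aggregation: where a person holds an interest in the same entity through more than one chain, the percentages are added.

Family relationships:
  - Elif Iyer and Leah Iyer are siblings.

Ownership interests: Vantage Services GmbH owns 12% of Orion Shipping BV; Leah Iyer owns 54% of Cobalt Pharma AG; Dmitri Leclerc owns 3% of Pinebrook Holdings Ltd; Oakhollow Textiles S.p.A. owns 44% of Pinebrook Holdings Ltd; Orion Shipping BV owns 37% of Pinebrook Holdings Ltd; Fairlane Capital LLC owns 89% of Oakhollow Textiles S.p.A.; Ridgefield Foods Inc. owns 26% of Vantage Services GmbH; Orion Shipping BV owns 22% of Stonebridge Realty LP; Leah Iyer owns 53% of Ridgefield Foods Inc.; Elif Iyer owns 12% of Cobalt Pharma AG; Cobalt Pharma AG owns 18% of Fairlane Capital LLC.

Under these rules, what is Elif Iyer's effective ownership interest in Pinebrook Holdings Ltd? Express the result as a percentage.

5.26404%

By sibling attribution (R2), Elif Iyer is treated as also owning Leah Iyer's interest in Cobalt Pharma AG, giving 12% + 54% = 66%.
By sibling attribution (R2), Elif Iyer is treated as owning Leah Iyer's 53% interest in Ridgefield Foods Inc.
Chain via Cobalt Pharma AG → Fairlane Capital LLC → Oakhollow Textiles S.p.A. (R1): 66% × 18% × 89% × 44% = 4.652208% of Pinebrook Holdings Ltd.
Chain via Ridgefield Foods Inc. → Vantage Services GmbH → Orion Shipping BV (R1): 53% × 26% × 12% × 37% = 0.611832% of Pinebrook Holdings Ltd.
Aggregating (R3): 4.652208% + 0.611832% = 5.26404%.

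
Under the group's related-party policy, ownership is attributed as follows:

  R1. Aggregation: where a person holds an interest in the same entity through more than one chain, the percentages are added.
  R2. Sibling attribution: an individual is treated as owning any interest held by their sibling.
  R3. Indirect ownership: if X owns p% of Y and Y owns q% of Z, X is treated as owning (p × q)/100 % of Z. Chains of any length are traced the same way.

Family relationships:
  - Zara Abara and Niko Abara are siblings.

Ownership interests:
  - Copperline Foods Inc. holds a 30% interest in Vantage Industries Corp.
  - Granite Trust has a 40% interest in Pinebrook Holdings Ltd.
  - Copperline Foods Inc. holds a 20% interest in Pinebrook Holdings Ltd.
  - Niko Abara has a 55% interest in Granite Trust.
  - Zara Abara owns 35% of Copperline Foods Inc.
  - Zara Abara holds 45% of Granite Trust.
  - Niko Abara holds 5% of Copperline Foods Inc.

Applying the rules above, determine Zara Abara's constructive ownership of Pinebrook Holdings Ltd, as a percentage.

48%

By sibling attribution (R2), Zara Abara is treated as also owning Niko Abara's interest in Granite Trust, giving 45% + 55% = 100%.
By sibling attribution (R2), Zara Abara is treated as also owning Niko Abara's interest in Copperline Foods Inc, giving 35% + 5% = 40%.
Chain via Granite Trust (R3): 100% × 40% = 40% of Pinebrook Holdings Ltd.
Chain via Copperline Foods Inc. (R3): 40% × 20% = 8% of Pinebrook Holdings Ltd.
Aggregating (R1): 40% + 8% = 48%.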